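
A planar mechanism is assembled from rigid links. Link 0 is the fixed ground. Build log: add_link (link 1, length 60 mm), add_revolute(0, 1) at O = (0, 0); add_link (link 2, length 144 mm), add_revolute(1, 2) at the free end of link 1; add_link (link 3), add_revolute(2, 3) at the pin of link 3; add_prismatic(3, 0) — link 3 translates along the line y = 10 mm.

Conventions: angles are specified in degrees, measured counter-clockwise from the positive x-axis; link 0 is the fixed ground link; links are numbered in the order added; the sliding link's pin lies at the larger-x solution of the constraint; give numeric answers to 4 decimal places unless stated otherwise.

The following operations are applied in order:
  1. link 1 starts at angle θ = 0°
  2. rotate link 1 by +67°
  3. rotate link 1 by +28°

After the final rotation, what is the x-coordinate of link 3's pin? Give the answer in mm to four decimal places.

geometry: r = 60 mm, L = 144 mm, e = 10 mm; θ starts at 0°
rotate link 1 by +67°: θ ← 0° +67° = 67°
rotate link 1 by +28°: θ ← 67° +28° = 95°
crank pin P = (r cos θ, r sin θ) = (-5.229345, 59.771682)
h = r sin θ − e = 59.771682 − 10 = 49.771682
x = r cos θ + √(L² − h²) = -5.229345 + 135.125052 = 129.895707

129.8957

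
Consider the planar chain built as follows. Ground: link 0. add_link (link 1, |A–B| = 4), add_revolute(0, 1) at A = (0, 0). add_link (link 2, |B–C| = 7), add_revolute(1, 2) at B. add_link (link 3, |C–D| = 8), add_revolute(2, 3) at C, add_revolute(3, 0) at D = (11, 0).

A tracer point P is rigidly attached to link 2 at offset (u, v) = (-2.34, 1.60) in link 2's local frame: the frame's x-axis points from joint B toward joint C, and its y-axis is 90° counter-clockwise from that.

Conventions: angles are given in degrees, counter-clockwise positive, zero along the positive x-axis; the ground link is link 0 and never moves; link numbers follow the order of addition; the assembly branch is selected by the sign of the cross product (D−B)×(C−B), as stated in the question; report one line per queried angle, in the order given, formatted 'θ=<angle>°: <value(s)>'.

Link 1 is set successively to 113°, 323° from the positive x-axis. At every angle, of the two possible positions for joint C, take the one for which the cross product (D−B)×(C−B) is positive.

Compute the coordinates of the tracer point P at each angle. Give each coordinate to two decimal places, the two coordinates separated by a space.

A=(0,0), D=(11.00,0)
θ=113°: B = A + 4.00·(cos113°, sin113°) = (-1.5629, 3.6820)
θ=113°: |BD| = 13.0914
θ=113°: circle(B,7.00) ∩ circle(D,8.00): a=5.9728, h=3.6504
θ=113°:   candidates: C₊=(5.1955,5.5052) cross=47.789; C₋=(3.1421,-1.5009) cross=-47.789
θ=113°:   branch + wants cross > 0 → take C=(5.1955,5.5052) (cross=47.789)
θ=113°: ex = (C−B)/|BC| = (0.9655,0.2605); ey = (-0.2605,0.9655)
θ=113°: P = B + -2.34·ex + 1.60·ey = (-4.2389,4.6173)
θ=323°: B = A + 4.00·(cos323°, sin323°) = (3.1945, -2.4073)
θ=323°: |BD| = 8.1682
θ=323°: circle(B,7.00) ∩ circle(D,8.00): a=3.1659, h=6.2431
θ=323°:   candidates: C₊=(4.3799,4.4916) cross=50.996; C₋=(8.0598,-7.4401) cross=-50.996
θ=323°:   branch + wants cross > 0 → take C=(4.3799,4.4916) (cross=50.996)
θ=323°: ex = (C−B)/|BC| = (0.1693,0.9856); ey = (-0.9856,0.1693)
θ=323°: P = B + -2.34·ex + 1.60·ey = (1.2214,-4.4425)

θ=113°: -4.24 4.62
θ=323°: 1.22 -4.44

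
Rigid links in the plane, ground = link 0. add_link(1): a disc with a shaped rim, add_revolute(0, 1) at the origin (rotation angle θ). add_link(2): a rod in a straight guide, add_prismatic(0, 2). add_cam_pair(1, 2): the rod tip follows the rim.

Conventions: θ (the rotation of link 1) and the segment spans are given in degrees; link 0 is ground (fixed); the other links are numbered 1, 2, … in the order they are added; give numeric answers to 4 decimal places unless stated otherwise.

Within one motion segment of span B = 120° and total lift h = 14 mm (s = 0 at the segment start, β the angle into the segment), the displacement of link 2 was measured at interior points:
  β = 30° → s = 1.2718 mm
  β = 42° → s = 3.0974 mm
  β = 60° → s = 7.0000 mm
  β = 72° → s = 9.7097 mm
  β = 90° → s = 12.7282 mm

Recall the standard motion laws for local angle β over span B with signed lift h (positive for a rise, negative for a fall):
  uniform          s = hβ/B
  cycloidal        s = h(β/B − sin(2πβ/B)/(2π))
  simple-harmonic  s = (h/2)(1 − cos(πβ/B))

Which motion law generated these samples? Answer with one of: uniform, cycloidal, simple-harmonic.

candidates at β/B = r: uniform s = h·r (linear in β); cycloidal s = h·(r − sin(2πr)/(2π)); simple-harmonic s = (h/2)(1 − cos(πr))
β=30°: printed 1.2718 | uniform 3.5000, cycloidal 1.2718, simple-harmonic 2.0503
β=42°: printed 3.0974 | uniform 4.9000, cycloidal 3.0974, simple-harmonic 3.8221
β=60°: printed 7.0000 | uniform 7.0000, cycloidal 7.0000, simple-harmonic 7.0000
β=72°: printed 9.7097 | uniform 8.4000, cycloidal 9.7097, simple-harmonic 9.1631
β=90°: printed 12.7282 | uniform 10.5000, cycloidal 12.7282, simple-harmonic 11.9497
only one law matches every sample → cycloidal

cycloidal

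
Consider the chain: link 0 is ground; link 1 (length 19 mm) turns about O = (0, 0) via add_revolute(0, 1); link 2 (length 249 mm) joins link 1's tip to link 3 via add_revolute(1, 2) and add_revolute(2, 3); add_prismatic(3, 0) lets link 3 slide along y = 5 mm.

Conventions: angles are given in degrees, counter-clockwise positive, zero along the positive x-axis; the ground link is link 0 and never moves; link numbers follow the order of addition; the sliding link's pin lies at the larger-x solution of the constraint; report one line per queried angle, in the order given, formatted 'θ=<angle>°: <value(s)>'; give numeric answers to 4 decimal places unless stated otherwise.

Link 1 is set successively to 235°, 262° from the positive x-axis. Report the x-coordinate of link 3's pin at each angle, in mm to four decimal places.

geometry: r = 19 mm, L = 249 mm, e = 5 mm
θ=235°: crank pin P = (r cos θ, r sin θ) = (-10.897952, -15.563889)
θ=235°: h = r sin θ − e = -15.563889 − 5 = -20.563889
θ=235°: x = r cos θ + √(L² − h²) = -10.897952 + 248.149404 = 237.251451
θ=262°: crank pin P = (r cos θ, r sin θ) = (-2.644289, -18.815093)
θ=262°: h = r sin θ − e = -18.815093 − 5 = -23.815093
θ=262°: x = r cos θ + √(L² − h²) = -2.644289 + 247.858511 = 245.214222

θ=235°: 237.2515
θ=262°: 245.2142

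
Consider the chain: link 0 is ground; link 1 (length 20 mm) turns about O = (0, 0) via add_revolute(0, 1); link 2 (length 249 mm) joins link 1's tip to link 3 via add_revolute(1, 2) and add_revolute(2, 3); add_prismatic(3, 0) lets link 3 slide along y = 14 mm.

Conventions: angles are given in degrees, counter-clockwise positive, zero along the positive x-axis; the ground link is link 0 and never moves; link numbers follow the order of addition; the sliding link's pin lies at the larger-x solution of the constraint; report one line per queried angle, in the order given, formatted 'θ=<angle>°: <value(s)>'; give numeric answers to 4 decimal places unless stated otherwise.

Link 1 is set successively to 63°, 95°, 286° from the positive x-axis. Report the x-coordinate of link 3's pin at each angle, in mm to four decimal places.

geometry: r = 20 mm, L = 249 mm, e = 14 mm
θ=63°: crank pin P = (r cos θ, r sin θ) = (9.079810, 17.820130)
θ=63°: h = r sin θ − e = 17.820130 − 14 = 3.820130
θ=63°: x = r cos θ + √(L² − h²) = 9.079810 + 248.970694 = 258.050504
θ=95°: crank pin P = (r cos θ, r sin θ) = (-1.743115, 19.923894)
θ=95°: h = r sin θ − e = 19.923894 − 14 = 5.923894
θ=95°: x = r cos θ + √(L² − h²) = -1.743115 + 248.929523 = 247.186408
θ=286°: crank pin P = (r cos θ, r sin θ) = (5.512747, -19.225234)
θ=286°: h = r sin θ − e = -19.225234 − 14 = -33.225234
θ=286°: x = r cos θ + √(L² − h²) = 5.512747 + 246.773345 = 252.286092

θ=63°: 258.0505
θ=95°: 247.1864
θ=286°: 252.2861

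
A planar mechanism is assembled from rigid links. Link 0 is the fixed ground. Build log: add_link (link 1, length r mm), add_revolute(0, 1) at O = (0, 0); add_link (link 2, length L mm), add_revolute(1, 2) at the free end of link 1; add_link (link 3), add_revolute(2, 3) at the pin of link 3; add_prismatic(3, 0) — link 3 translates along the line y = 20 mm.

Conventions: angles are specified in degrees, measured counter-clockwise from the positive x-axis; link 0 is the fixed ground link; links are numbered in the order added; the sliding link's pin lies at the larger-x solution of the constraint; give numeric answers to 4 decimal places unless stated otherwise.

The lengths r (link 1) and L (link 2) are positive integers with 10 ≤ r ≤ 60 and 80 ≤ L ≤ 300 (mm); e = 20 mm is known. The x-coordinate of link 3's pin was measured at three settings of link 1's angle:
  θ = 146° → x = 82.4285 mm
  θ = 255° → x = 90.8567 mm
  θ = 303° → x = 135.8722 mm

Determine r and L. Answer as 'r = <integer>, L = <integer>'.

constraint per measurement: (x − r cos θ)² + (r sin θ − e)² = L²
subtracting the θ₁ and θ₂ equations cancels the r² and L² terms:
r = (x₁² − x₂²) / (2[(x₁cos θ₁ + e sin θ₁) − (x₂cos θ₂ + e sin θ₂)]) = 50.9998 → r = 51
L² = (x₁ − r cos θ₁)² + (r sin θ₁ − e)² = 15625.0091 → L = 125.0000 → L = 125
check at θ₃=303°: x = 135.8722 (printed 135.8722) ✓

r = 51, L = 125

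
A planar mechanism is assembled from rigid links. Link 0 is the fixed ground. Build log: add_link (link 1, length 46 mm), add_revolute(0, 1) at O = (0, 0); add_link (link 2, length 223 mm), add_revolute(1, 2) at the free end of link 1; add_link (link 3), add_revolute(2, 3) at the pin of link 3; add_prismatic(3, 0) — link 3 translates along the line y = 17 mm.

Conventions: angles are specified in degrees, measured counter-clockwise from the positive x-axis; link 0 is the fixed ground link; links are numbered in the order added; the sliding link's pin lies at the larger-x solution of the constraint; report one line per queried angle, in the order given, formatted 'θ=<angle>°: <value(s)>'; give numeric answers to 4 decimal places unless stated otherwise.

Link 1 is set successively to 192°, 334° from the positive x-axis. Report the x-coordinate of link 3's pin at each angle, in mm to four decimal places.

geometry: r = 46 mm, L = 223 mm, e = 17 mm
θ=192°: crank pin P = (r cos θ, r sin θ) = (-44.994790, -9.563938)
θ=192°: h = r sin θ − e = -9.563938 − 17 = -26.563938
θ=192°: x = r cos θ + √(L² − h²) = -44.994790 + 221.412188 = 176.417399
θ=334°: crank pin P = (r cos θ, r sin θ) = (41.344526, -20.165073)
θ=334°: h = r sin θ − e = -20.165073 − 17 = -37.165073
θ=334°: x = r cos θ + √(L² − h²) = 41.344526 + 219.881235 = 261.225761

θ=192°: 176.4174
θ=334°: 261.2258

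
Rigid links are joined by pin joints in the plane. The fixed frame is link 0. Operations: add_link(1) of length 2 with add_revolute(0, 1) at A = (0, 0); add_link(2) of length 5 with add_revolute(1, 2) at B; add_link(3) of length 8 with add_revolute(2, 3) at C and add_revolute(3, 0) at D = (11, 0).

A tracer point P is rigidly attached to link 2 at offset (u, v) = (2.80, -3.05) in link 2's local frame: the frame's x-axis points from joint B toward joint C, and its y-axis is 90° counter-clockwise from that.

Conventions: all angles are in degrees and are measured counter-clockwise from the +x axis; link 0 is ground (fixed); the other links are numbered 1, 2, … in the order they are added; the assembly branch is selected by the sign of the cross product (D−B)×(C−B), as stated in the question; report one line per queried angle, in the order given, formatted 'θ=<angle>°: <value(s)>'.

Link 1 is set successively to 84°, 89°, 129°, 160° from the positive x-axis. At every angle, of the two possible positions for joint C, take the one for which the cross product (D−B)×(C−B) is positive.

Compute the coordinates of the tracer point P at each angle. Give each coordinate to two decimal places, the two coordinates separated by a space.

A=(0,0), D=(11.00,0)
θ=84°: B = A + 2.00·(cos84°, sin84°) = (0.2091, 1.9890)
θ=84°: |BD| = 10.9727
θ=84°: circle(B,5.00) ∩ circle(D,8.00): a=3.7092, h=3.3529
θ=84°:   candidates: C₊=(4.4646,4.6140) cross=36.790; C₋=(3.2491,-1.9806) cross=-36.790
θ=84°:   branch + wants cross > 0 → take C=(4.4646,4.6140) (cross=36.790)
θ=84°: ex = (C−B)/|BC| = (0.8511,0.5250); ey = (-0.5250,0.8511)
θ=84°: P = B + 2.80·ex + -3.05·ey = (4.1934,0.8631)
θ=89°: B = A + 2.00·(cos89°, sin89°) = (0.0349, 1.9997)
θ=89°: |BD| = 11.1459
θ=89°: circle(B,5.00) ∩ circle(D,8.00): a=3.8235, h=3.2220
θ=89°:   candidates: C₊=(4.3744,4.4834) cross=35.912; C₋=(3.2183,-1.8560) cross=-35.912
θ=89°:   branch + wants cross > 0 → take C=(4.3744,4.4834) (cross=35.912)
θ=89°: ex = (C−B)/|BC| = (0.8679,0.4967); ey = (-0.4967,0.8679)
θ=89°: P = B + 2.80·ex + -3.05·ey = (3.9801,0.7435)
θ=129°: B = A + 2.00·(cos129°, sin129°) = (-1.2586, 1.5543)
θ=129°: |BD| = 12.3568
θ=129°: circle(B,5.00) ∩ circle(D,8.00): a=4.6003, h=1.9589
θ=129°:   candidates: C₊=(3.5515,2.9189) cross=24.205; C₋=(3.0587,-0.9677) cross=-24.205
θ=129°:   branch + wants cross > 0 → take C=(3.5515,2.9189) (cross=24.205)
θ=129°: ex = (C−B)/|BC| = (0.9620,0.2729); ey = (-0.2729,0.9620)
θ=129°: P = B + 2.80·ex + -3.05·ey = (2.2675,-0.6157)
θ=160°: B = A + 2.00·(cos160°, sin160°) = (-1.8794, 0.6840)
θ=160°: |BD| = 12.8975
θ=160°: circle(B,5.00) ∩ circle(D,8.00): a=4.9369, h=0.7921
θ=160°:   candidates: C₊=(3.0925,1.2132) cross=10.217; C₋=(3.0085,-0.3688) cross=-10.217
θ=160°:   branch + wants cross > 0 → take C=(3.0925,1.2132) (cross=10.217)
θ=160°: ex = (C−B)/|BC| = (0.9944,0.1058); ey = (-0.1058,0.9944)
θ=160°: P = B + 2.80·ex + -3.05·ey = (1.2277,-2.0525)

θ=84°: 4.19 0.86
θ=89°: 3.98 0.74
θ=129°: 2.27 -0.62
θ=160°: 1.23 -2.05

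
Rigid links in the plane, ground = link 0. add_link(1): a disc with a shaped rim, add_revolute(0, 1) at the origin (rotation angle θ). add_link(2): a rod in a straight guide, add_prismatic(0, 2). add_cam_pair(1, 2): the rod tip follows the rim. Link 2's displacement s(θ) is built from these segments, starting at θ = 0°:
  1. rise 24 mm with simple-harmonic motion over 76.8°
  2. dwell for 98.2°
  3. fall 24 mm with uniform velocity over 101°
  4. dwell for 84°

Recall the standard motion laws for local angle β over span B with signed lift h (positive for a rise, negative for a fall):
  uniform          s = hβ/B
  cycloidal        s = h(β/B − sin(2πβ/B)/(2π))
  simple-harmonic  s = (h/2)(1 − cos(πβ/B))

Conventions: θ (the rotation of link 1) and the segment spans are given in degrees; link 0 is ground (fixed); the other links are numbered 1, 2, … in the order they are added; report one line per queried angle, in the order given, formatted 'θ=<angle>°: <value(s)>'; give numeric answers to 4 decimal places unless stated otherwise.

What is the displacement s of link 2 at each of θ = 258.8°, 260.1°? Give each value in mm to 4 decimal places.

segment 1 (0° to 76.8°, simple-harmonic, h = 24) is passed completely: s = 0.0000 + (24) = 24.0000
segment 2 (76.8° to 175°, dwell): s unchanged at 24.0000
θ = 258.8° falls in segment 3 (175° to 276°, uniform, h = -24): β = 258.8 − 175 = 83.8°, B = 101°; Δs = -24·83.8/101 = -19.9129; s = 24.0000 − 19.9129 = 4.0871
θ = 260.1° falls in segment 3 (175° to 276°, uniform, h = -24): β = 260.1 − 175 = 85.1°, B = 101°; Δs = -24·85.1/101 = -20.2218; s = 24.0000 − 20.2218 = 3.7782

θ=258.8°: 4.0871
θ=260.1°: 3.7782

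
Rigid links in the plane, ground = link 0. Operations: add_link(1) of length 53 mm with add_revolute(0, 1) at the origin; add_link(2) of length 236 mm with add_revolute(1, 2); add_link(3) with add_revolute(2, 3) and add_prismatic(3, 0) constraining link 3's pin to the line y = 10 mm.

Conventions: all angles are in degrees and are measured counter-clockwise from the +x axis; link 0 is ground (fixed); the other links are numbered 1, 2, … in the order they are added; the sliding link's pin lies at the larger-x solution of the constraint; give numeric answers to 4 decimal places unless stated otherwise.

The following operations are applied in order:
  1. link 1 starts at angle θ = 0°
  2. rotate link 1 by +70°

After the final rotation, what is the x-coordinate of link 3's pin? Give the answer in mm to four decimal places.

geometry: r = 53 mm, L = 236 mm, e = 10 mm; θ starts at 0°
rotate link 1 by +70°: θ ← 0° +70° = 70°
crank pin P = (r cos θ, r sin θ) = (18.127068, 49.803709)
h = r sin θ − e = 49.803709 − 10 = 39.803709
x = r cos θ + √(L² − h²) = 18.127068 + 232.619141 = 250.746209

250.7462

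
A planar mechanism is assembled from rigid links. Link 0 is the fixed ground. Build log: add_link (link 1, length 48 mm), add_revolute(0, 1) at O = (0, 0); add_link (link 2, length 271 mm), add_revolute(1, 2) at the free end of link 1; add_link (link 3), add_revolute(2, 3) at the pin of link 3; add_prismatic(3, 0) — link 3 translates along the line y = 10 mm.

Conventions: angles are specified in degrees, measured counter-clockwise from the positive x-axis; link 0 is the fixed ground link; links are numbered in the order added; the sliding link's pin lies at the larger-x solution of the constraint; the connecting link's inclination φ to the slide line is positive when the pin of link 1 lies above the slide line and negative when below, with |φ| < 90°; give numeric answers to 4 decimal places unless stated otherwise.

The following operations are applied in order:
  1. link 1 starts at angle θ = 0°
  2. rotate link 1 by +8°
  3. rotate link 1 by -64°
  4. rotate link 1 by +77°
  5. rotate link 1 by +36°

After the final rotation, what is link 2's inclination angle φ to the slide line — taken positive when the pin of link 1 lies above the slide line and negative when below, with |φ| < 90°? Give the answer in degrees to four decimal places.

geometry: r = 48 mm, L = 271 mm, e = 10 mm; θ starts at 0°
rotate link 1 by +8°: θ ← 0° +8° = 8°
rotate link 1 by -64°: θ ← 8° -64° = -56°
rotate link 1 by +77°: θ ← -56° +77° = 21°
rotate link 1 by +36°: θ ← 21° +36° = 57°
h = r sin θ − e = 40.256187 − 10 = 30.256187
sin φ = h / L = 30.256187 / 271 = 0.11164645
φ = arcsin(0.11164645) = 6.410235°

6.4102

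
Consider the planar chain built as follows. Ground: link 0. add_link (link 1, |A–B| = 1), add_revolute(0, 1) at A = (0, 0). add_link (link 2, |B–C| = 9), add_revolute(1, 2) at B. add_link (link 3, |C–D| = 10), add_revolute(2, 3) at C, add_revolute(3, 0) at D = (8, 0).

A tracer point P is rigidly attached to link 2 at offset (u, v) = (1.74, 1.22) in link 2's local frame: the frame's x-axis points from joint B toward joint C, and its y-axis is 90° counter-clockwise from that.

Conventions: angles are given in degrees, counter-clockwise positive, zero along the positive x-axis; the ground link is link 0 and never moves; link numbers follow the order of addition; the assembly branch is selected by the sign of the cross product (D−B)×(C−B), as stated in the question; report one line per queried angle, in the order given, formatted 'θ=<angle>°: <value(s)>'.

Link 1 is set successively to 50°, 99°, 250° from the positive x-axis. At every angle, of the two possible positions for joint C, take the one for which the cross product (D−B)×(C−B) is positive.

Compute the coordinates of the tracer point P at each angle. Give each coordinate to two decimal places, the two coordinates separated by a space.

A=(0,0), D=(8.00,0)
θ=50°: B = A + 1.00·(cos50°, sin50°) = (0.6428, 0.7660)
θ=50°: |BD| = 7.3970
θ=50°: circle(B,9.00) ∩ circle(D,10.00): a=2.4142, h=8.6702
θ=50°:   candidates: C₊=(3.9419,9.1396) cross=64.133; C₋=(2.1461,-8.1075) cross=-64.133
θ=50°:   branch + wants cross > 0 → take C=(3.9419,9.1396) (cross=64.133)
θ=50°: ex = (C−B)/|BC| = (0.3666,0.9304); ey = (-0.9304,0.3666)
θ=50°: P = B + 1.74·ex + 1.22·ey = (0.1455,2.8321)
θ=99°: B = A + 1.00·(cos99°, sin99°) = (-0.1564, 0.9877)
θ=99°: |BD| = 8.2160
θ=99°: circle(B,9.00) ∩ circle(D,10.00): a=2.9517, h=8.5022
θ=99°:   candidates: C₊=(3.7960,9.0734) cross=69.854; C₋=(1.7518,-7.8077) cross=-69.854
θ=99°:   branch + wants cross > 0 → take C=(3.7960,9.0734) (cross=69.854)
θ=99°: ex = (C−B)/|BC| = (0.4392,0.8984); ey = (-0.8984,0.4392)
θ=99°: P = B + 1.74·ex + 1.22·ey = (-0.4884,3.0867)
θ=250°: B = A + 1.00·(cos250°, sin250°) = (-0.3420, -0.9397)
θ=250°: |BD| = 8.3948
θ=250°: circle(B,9.00) ∩ circle(D,10.00): a=3.0657, h=8.4618
θ=250°:   candidates: C₊=(1.7573,7.8121) cross=71.035; C₋=(3.6516,-9.0051) cross=-71.035
θ=250°:   branch + wants cross > 0 → take C=(1.7573,7.8121) (cross=71.035)
θ=250°: ex = (C−B)/|BC| = (0.2333,0.9724); ey = (-0.9724,0.2333)
θ=250°: P = B + 1.74·ex + 1.22·ey = (-1.1225,1.0369)

θ=50°: 0.15 2.83
θ=99°: -0.49 3.09
θ=250°: -1.12 1.04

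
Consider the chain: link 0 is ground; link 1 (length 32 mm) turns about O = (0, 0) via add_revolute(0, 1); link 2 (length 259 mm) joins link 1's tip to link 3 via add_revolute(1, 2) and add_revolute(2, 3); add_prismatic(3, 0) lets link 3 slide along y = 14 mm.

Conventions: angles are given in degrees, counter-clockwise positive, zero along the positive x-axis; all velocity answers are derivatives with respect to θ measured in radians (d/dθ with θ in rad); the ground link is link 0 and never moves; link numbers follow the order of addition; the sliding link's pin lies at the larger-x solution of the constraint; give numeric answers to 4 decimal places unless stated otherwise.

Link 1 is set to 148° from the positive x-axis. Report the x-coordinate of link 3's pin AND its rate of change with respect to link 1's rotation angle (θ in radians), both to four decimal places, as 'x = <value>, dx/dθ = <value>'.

geometry: r = 32 mm, L = 259 mm, e = 14 mm
crank pin P = (r cos θ, r sin θ) = (-27.137539, 16.957416)
h = r sin θ − e = 16.957416 − 14 = 2.957416
x = r cos θ + √(L² − h²) = -27.137539 + 258.983115 = 231.845576
dx/dθ = −r sin θ − h·r cos θ/√(L² − h²) (θ in radians; h = 2.957416) = -16.647524

x = 231.8456, dx/dθ = -16.6475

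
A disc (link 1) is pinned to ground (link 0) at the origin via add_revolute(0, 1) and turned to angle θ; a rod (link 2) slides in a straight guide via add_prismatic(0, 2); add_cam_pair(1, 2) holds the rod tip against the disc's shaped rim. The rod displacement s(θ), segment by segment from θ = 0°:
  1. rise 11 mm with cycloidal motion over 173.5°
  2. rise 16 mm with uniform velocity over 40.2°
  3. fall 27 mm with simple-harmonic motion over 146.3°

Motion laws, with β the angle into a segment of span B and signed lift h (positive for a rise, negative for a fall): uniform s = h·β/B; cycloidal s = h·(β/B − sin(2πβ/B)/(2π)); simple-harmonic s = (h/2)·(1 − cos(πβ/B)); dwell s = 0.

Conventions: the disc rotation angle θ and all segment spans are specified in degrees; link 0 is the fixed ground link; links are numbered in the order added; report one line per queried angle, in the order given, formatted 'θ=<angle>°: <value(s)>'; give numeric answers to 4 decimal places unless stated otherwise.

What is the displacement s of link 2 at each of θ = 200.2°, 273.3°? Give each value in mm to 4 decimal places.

segment 1 (0° to 173.5°, cycloidal, h = 11) is passed completely: s = 0.0000 + (11) = 11.0000
θ = 200.2° falls in segment 2 (173.5° to 213.7°, uniform, h = 16): β = 200.2 − 173.5 = 26.7°, B = 40.2°; Δs = 16·26.7/40.2 = 10.6269; s = 11.0000 + 10.6269 = 21.6269
segment 2 (173.5° to 213.7°, uniform, h = 16) is passed completely: s = 11.0000 + (16) = 27.0000
θ = 273.3° falls in segment 3 (213.7° to 360°, simple-harmonic, h = -27): β = 273.3 − 213.7 = 59.6°, B = 146.3°; Δs = -27/2·(1 − cos(π·0.4074)) = -9.6271; s = 27.0000 − 9.6271 = 17.3729

θ=200.2°: 21.6269
θ=273.3°: 17.3729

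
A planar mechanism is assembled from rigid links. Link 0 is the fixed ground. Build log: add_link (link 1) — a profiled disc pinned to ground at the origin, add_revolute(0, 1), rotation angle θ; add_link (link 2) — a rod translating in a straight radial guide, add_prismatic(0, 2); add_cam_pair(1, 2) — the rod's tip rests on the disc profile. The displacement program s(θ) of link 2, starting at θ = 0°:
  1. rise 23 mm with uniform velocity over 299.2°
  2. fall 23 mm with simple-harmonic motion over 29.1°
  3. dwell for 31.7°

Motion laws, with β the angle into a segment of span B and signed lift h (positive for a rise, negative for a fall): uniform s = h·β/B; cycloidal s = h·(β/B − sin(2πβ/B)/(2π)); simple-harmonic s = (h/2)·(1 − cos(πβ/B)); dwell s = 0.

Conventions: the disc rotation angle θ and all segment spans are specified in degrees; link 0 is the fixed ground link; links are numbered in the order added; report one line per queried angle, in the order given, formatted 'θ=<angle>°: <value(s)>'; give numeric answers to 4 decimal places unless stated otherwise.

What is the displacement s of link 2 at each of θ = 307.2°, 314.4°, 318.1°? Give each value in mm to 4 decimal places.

seg 1 [0°–299.2°] uniform, h=23: full span → s += 23 → s = 23.0000
seg 2 [299.2°–328.3°] simple-harmonic, h=-23: θ=307.2° here. β=8, B=29.1. -23/2·(1 − cos(π·0.2749)) = -4.0290 → s = 18.9710
seg 2 [299.2°–328.3°] simple-harmonic, h=-23: θ=314.4° here. β=15.2, B=29.1. -23/2·(1 − cos(π·0.5223)) = -12.3063 → s = 10.6937
seg 2 [299.2°–328.3°] simple-harmonic, h=-23: θ=318.1° here. β=18.9, B=29.1. -23/2·(1 − cos(π·0.6495)) = -16.7043 → s = 6.2957

θ=307.2°: 18.9710
θ=314.4°: 10.6937
θ=318.1°: 6.2957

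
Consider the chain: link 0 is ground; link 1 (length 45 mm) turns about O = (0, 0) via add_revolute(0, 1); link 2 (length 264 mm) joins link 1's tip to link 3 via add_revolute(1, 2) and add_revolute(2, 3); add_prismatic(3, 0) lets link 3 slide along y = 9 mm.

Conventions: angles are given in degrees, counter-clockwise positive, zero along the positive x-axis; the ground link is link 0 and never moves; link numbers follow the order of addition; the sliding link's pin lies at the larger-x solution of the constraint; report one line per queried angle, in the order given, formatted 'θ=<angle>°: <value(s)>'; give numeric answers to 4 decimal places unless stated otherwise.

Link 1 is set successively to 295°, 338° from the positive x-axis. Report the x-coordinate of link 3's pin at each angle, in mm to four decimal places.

geometry: r = 45 mm, L = 264 mm, e = 9 mm
θ=295°: crank pin P = (r cos θ, r sin θ) = (19.017822, -40.783850)
θ=295°: h = r sin θ − e = -40.783850 − 9 = -49.783850
θ=295°: x = r cos θ + √(L² − h²) = 19.017822 + 259.263511 = 278.281333
θ=338°: crank pin P = (r cos θ, r sin θ) = (41.723273, -16.857297)
θ=338°: h = r sin θ − e = -16.857297 − 9 = -25.857297
θ=338°: x = r cos θ + √(L² − h²) = 41.723273 + 262.730661 = 304.453934

θ=295°: 278.2813
θ=338°: 304.4539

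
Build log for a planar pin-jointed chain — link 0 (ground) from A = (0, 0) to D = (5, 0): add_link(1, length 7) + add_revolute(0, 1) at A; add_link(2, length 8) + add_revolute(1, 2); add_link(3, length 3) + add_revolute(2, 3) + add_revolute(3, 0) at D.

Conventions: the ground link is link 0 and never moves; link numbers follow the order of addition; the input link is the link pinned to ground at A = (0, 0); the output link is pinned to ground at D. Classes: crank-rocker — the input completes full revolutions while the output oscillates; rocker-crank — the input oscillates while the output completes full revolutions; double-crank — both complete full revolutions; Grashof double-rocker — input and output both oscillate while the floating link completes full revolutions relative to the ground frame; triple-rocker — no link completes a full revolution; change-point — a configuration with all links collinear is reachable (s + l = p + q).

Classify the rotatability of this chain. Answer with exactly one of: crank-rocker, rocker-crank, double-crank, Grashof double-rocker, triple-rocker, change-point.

lengths: ground=5, input=7, coupler=8, output=3
sorted: s=3 (shortest), l=8 (longest), p+q=12
s + l = 11 vs p + q = 12
s + l < p + q (Grashof) with shortest = output link → rocker-crank

rocker-crank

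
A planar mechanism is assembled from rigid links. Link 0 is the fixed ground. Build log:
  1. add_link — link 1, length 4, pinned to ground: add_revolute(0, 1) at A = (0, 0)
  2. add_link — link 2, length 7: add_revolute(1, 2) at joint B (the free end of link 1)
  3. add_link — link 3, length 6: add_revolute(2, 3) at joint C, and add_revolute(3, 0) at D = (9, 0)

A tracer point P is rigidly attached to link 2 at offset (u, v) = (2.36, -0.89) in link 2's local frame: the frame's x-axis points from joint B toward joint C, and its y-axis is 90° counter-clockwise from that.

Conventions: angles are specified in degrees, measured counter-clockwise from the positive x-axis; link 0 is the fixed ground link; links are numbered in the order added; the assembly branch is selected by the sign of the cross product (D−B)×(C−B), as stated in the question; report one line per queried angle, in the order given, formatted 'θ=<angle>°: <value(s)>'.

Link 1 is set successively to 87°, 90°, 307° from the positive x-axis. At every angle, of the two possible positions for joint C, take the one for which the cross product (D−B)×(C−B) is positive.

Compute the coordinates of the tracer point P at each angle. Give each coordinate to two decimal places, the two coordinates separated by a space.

A=(0,0), D=(9.00,0)
θ=87°: B = A + 4.00·(cos87°, sin87°) = (0.2093, 3.9945)
θ=87°: |BD| = 9.6557
θ=87°: circle(B,7.00) ∩ circle(D,6.00): a=5.5010, h=4.3288
θ=87°:   candidates: C₊=(7.0084,5.6598) cross=41.798; C₋=(3.4267,-2.2223) cross=-41.798
θ=87°:   branch + wants cross > 0 → take C=(7.0084,5.6598) (cross=41.798)
θ=87°: ex = (C−B)/|BC| = (0.9713,0.2379); ey = (-0.2379,0.9713)
θ=87°: P = B + 2.36·ex + -0.89·ey = (2.7133,3.6915)
θ=90°: B = A + 4.00·(cos90°, sin90°) = (0.0000, 4.0000)
θ=90°: |BD| = 9.8489
θ=90°: circle(B,7.00) ∩ circle(D,6.00): a=5.5844, h=4.2207
θ=90°:   candidates: C₊=(6.8173,5.5889) cross=41.569; C₋=(3.3889,-2.1250) cross=-41.569
θ=90°:   branch + wants cross > 0 → take C=(6.8173,5.5889) (cross=41.569)
θ=90°: ex = (C−B)/|BC| = (0.9739,0.2270); ey = (-0.2270,0.9739)
θ=90°: P = B + 2.36·ex + -0.89·ey = (2.5004,3.6689)
θ=307°: B = A + 4.00·(cos307°, sin307°) = (2.4073, -3.1945)
θ=307°: |BD| = 7.3259
θ=307°: circle(B,7.00) ∩ circle(D,6.00): a=4.5502, h=5.3193
θ=307°:   candidates: C₊=(4.1825,3.5766) cross=38.969; C₋=(8.8216,-5.9973) cross=-38.969
θ=307°:   branch + wants cross > 0 → take C=(4.1825,3.5766) (cross=38.969)
θ=307°: ex = (C−B)/|BC| = (0.2536,0.9673); ey = (-0.9673,0.2536)
θ=307°: P = B + 2.36·ex + -0.89·ey = (3.8667,-1.1374)

θ=87°: 2.71 3.69
θ=90°: 2.50 3.67
θ=307°: 3.87 -1.14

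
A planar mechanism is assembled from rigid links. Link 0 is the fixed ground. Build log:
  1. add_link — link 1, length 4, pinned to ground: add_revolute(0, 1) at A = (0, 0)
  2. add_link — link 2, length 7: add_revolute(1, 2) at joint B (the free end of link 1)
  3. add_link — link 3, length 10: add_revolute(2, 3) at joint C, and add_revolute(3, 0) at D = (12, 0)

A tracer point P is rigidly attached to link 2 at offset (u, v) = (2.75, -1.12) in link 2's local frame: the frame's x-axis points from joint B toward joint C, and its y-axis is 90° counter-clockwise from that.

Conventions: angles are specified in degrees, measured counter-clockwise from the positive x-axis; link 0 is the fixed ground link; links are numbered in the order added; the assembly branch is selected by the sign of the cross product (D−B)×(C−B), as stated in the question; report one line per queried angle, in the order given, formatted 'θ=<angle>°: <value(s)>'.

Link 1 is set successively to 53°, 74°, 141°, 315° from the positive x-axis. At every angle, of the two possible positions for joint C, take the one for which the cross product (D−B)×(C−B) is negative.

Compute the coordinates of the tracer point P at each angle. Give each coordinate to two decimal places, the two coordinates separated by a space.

A=(0,0), D=(12.00,0)
θ=53°: B = A + 4.00·(cos53°, sin53°) = (2.4073, 3.1945)
θ=53°: |BD| = 10.1107
θ=53°: circle(B,7.00) ∩ circle(D,10.00): a=2.5333, h=6.5255
θ=53°:   candidates: C₊=(6.8725,8.5854) cross=65.978; C₋=(2.7489,-3.7971) cross=-65.978
θ=53°:   branch - wants cross < 0 → take C=(2.7489,-3.7971) (cross=-65.978)
θ=53°: ex = (C−B)/|BC| = (0.0488,-0.9988); ey = (0.9988,0.0488)
θ=53°: P = B + 2.75·ex + -1.12·ey = (1.4228,0.3931)
θ=74°: B = A + 4.00·(cos74°, sin74°) = (1.1025, 3.8450)
θ=74°: |BD| = 11.5559
θ=74°: circle(B,7.00) ∩ circle(D,10.00): a=3.5713, h=6.0205
θ=74°:   candidates: C₊=(6.4736,8.3342) cross=69.572; C₋=(2.4671,-3.0207) cross=-69.572
θ=74°:   branch - wants cross < 0 → take C=(2.4671,-3.0207) (cross=-69.572)
θ=74°: ex = (C−B)/|BC| = (0.1949,-0.9808); ey = (0.9808,0.1949)
θ=74°: P = B + 2.75·ex + -1.12·ey = (0.5401,0.9295)
θ=141°: B = A + 4.00·(cos141°, sin141°) = (-3.1086, 2.5173)
θ=141°: |BD| = 15.3169
θ=141°: circle(B,7.00) ∩ circle(D,10.00): a=5.9936, h=3.6162
θ=141°:   candidates: C₊=(3.3978,5.0993) cross=55.389; C₋=(2.2092,-2.0348) cross=-55.389
θ=141°:   branch - wants cross < 0 → take C=(2.2092,-2.0348) (cross=-55.389)
θ=141°: ex = (C−B)/|BC| = (0.7597,-0.6503); ey = (0.6503,0.7597)
θ=141°: P = B + 2.75·ex + -1.12·ey = (-1.7478,-0.1219)
θ=315°: B = A + 4.00·(cos315°, sin315°) = (2.8284, -2.8284)
θ=315°: |BD| = 9.5978
θ=315°: circle(B,7.00) ∩ circle(D,10.00): a=2.1420, h=6.6642
θ=315°:   candidates: C₊=(2.9114,4.1711) cross=63.962; C₋=(6.8393,-8.5654) cross=-63.962
θ=315°:   branch - wants cross < 0 → take C=(6.8393,-8.5654) (cross=-63.962)
θ=315°: ex = (C−B)/|BC| = (0.5730,-0.8196); ey = (0.8196,0.5730)
θ=315°: P = B + 2.75·ex + -1.12·ey = (3.4862,-5.7240)

θ=53°: 1.42 0.39
θ=74°: 0.54 0.93
θ=141°: -1.75 -0.12
θ=315°: 3.49 -5.72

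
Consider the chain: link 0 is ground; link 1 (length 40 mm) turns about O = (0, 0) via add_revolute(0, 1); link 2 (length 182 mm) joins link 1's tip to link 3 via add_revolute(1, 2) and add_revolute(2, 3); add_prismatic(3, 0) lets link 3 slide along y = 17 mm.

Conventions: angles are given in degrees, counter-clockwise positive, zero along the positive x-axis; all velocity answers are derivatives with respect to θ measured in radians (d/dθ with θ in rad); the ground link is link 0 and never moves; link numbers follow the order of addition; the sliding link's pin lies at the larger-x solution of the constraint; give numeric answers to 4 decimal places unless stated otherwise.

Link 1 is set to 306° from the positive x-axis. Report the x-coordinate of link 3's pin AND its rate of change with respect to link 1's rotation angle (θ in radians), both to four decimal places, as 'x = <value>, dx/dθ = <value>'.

geometry: r = 40 mm, L = 182 mm, e = 17 mm
crank pin P = (r cos θ, r sin θ) = (23.511410, -32.360680)
h = r sin θ − e = -32.360680 − 17 = -49.360680
x = r cos θ + √(L² − h²) = 23.511410 + 175.178547 = 198.689957
dx/dθ = −r sin θ − h·r cos θ/√(L² − h²) (θ in radians; h = -49.360680) = 38.985573

x = 198.6900, dx/dθ = 38.9856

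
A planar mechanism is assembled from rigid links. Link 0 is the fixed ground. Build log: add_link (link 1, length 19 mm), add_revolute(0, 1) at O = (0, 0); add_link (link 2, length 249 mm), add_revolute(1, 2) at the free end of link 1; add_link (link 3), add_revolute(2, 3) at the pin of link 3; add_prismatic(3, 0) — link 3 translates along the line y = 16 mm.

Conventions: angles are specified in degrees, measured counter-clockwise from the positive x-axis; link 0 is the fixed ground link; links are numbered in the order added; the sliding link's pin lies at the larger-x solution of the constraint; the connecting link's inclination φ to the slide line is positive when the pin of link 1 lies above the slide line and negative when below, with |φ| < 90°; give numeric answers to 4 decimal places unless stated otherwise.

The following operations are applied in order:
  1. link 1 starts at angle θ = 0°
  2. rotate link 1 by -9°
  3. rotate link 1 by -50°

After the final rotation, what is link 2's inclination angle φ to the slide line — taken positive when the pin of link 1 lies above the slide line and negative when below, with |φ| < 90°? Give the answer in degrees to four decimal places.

geometry: r = 19 mm, L = 249 mm, e = 16 mm; θ starts at 0°
rotate link 1 by -9°: θ ← 0° -9° = -9°
rotate link 1 by -50°: θ ← -9° -50° = -59°
h = r sin θ − e = -16.286179 − 16 = -32.286179
sin φ = h / L = -32.286179 / 249 = -0.12966337
φ = arcsin(-0.12966337) = -7.450140°

-7.4501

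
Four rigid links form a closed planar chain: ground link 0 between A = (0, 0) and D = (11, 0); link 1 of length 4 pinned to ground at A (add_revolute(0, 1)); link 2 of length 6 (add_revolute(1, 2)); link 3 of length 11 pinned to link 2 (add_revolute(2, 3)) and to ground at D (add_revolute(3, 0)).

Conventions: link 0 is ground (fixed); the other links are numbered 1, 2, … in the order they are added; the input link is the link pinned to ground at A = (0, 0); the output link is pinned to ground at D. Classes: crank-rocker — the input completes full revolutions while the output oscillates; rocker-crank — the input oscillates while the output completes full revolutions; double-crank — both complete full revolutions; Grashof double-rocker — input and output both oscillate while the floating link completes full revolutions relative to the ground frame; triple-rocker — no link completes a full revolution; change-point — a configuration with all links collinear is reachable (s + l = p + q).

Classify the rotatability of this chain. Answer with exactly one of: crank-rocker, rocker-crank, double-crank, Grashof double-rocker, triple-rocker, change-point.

lengths: ground=11, input=4, coupler=6, output=11
sorted: s=4 (shortest), l=11 (longest), p+q=17
s + l = 15 vs p + q = 17
s + l < p + q (Grashof) with shortest = input link → crank-rocker

crank-rocker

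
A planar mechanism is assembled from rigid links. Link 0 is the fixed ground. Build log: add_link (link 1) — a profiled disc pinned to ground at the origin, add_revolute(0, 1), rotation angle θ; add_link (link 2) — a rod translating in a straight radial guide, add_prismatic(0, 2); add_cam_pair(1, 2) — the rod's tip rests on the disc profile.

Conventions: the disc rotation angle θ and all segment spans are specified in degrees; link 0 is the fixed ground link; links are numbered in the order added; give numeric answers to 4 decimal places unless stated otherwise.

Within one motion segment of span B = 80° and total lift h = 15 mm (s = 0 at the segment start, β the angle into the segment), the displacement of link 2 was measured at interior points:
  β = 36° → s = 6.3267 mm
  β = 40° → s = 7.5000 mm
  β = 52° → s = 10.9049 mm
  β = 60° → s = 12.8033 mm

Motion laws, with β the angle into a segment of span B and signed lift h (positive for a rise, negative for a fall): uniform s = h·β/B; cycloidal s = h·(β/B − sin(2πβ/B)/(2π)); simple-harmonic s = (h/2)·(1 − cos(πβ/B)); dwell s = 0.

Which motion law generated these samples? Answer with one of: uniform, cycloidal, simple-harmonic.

candidates at β/B = r: uniform s = h·r (linear in β); cycloidal s = h·(r − sin(2πr)/(2π)); simple-harmonic s = (h/2)(1 − cos(πr))
β=36°: printed 6.3267 | uniform 6.7500, cycloidal 6.0123, simple-harmonic 6.3267
β=40°: printed 7.5000 | uniform 7.5000, cycloidal 7.5000, simple-harmonic 7.5000
β=52°: printed 10.9049 | uniform 9.7500, cycloidal 11.6814, simple-harmonic 10.9049
β=60°: printed 12.8033 | uniform 11.2500, cycloidal 13.6373, simple-harmonic 12.8033
only one law matches every sample → simple-harmonic

simple-harmonic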